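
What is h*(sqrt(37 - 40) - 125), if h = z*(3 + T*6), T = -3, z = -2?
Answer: -3750 + 30*I*sqrt(3) ≈ -3750.0 + 51.962*I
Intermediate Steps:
h = 30 (h = -2*(3 - 3*6) = -2*(3 - 18) = -2*(-15) = 30)
h*(sqrt(37 - 40) - 125) = 30*(sqrt(37 - 40) - 125) = 30*(sqrt(-3) - 125) = 30*(I*sqrt(3) - 125) = 30*(-125 + I*sqrt(3)) = -3750 + 30*I*sqrt(3)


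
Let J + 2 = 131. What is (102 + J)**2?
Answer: 53361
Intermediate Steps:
J = 129 (J = -2 + 131 = 129)
(102 + J)**2 = (102 + 129)**2 = 231**2 = 53361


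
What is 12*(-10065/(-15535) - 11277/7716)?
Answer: -19505331/1997801 ≈ -9.7634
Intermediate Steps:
12*(-10065/(-15535) - 11277/7716) = 12*(-10065*(-1/15535) - 11277*1/7716) = 12*(2013/3107 - 3759/2572) = 12*(-6501777/7991204) = -19505331/1997801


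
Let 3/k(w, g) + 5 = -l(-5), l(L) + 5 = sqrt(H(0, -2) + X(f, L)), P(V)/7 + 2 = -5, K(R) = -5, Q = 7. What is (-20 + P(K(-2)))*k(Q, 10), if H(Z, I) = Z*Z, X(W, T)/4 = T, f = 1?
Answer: -207*I*sqrt(5)/10 ≈ -46.287*I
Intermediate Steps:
X(W, T) = 4*T
P(V) = -49 (P(V) = -14 + 7*(-5) = -14 - 35 = -49)
H(Z, I) = Z**2
l(L) = -5 + 2*sqrt(L) (l(L) = -5 + sqrt(0**2 + 4*L) = -5 + sqrt(0 + 4*L) = -5 + sqrt(4*L) = -5 + 2*sqrt(L))
k(w, g) = 3*I*sqrt(5)/10 (k(w, g) = 3/(-5 - (-5 + 2*sqrt(-5))) = 3/(-5 - (-5 + 2*(I*sqrt(5)))) = 3/(-5 - (-5 + 2*I*sqrt(5))) = 3/(-5 + (5 - 2*I*sqrt(5))) = 3/((-2*I*sqrt(5))) = 3*(I*sqrt(5)/10) = 3*I*sqrt(5)/10)
(-20 + P(K(-2)))*k(Q, 10) = (-20 - 49)*(3*I*sqrt(5)/10) = -207*I*sqrt(5)/10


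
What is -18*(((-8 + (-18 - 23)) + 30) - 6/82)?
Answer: 14076/41 ≈ 343.32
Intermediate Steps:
-18*(((-8 + (-18 - 23)) + 30) - 6/82) = -18*(((-8 - 41) + 30) - 6*1/82) = -18*((-49 + 30) - 3/41) = -18*(-19 - 3/41) = -18*(-782/41) = 14076/41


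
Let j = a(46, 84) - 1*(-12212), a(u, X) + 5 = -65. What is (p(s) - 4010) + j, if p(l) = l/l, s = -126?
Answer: 8133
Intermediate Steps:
a(u, X) = -70 (a(u, X) = -5 - 65 = -70)
p(l) = 1
j = 12142 (j = -70 - 1*(-12212) = -70 + 12212 = 12142)
(p(s) - 4010) + j = (1 - 4010) + 12142 = -4009 + 12142 = 8133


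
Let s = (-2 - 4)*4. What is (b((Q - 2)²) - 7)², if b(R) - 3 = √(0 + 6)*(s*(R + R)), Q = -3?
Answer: 8640016 + 9600*√6 ≈ 8.6635e+6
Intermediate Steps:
s = -24 (s = -6*4 = -24)
b(R) = 3 - 48*R*√6 (b(R) = 3 + √(0 + 6)*(-24*(R + R)) = 3 + √6*(-48*R) = 3 - 48*R*√6)
(b((Q - 2)²) - 7)² = ((3 - 48*(-3 - 2)²*√6) - 7)² = ((3 - 48*(-5)²*√6) - 7)² = ((3 - 48*25*√6) - 7)² = ((3 - 1200*√6) - 7)² = (-4 - 1200*√6)²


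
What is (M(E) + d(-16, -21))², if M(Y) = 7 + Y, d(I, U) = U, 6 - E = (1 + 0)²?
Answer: 81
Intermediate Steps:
E = 5 (E = 6 - (1 + 0)² = 6 - 1*1² = 6 - 1*1 = 6 - 1 = 5)
(M(E) + d(-16, -21))² = ((7 + 5) - 21)² = (12 - 21)² = (-9)² = 81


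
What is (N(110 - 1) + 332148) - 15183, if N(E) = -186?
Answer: 316779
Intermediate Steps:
(N(110 - 1) + 332148) - 15183 = (-186 + 332148) - 15183 = 331962 - 15183 = 316779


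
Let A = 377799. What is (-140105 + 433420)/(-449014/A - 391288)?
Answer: -10074010335/13438969466 ≈ -0.74961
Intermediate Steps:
(-140105 + 433420)/(-449014/A - 391288) = (-140105 + 433420)/(-449014/377799 - 391288) = 293315/(-449014*1/377799 - 391288) = 293315/(-449014/377799 - 391288) = 293315/(-147828664126/377799) = 293315*(-377799/147828664126) = -10074010335/13438969466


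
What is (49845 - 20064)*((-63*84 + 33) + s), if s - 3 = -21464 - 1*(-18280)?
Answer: -251351640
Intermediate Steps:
s = -3181 (s = 3 + (-21464 - 1*(-18280)) = 3 + (-21464 + 18280) = 3 - 3184 = -3181)
(49845 - 20064)*((-63*84 + 33) + s) = (49845 - 20064)*((-63*84 + 33) - 3181) = 29781*((-5292 + 33) - 3181) = 29781*(-5259 - 3181) = 29781*(-8440) = -251351640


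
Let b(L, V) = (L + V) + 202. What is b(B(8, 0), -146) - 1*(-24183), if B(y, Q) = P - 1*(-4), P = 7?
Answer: 24250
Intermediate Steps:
B(y, Q) = 11 (B(y, Q) = 7 - 1*(-4) = 7 + 4 = 11)
b(L, V) = 202 + L + V
b(B(8, 0), -146) - 1*(-24183) = (202 + 11 - 146) - 1*(-24183) = 67 + 24183 = 24250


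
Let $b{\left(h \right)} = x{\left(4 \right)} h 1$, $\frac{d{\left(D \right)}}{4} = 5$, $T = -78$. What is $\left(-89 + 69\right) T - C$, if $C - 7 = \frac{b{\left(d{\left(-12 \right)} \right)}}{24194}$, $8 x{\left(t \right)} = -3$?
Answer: $\frac{75146579}{48388} \approx 1553.0$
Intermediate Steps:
$x{\left(t \right)} = - \frac{3}{8}$ ($x{\left(t \right)} = \frac{1}{8} \left(-3\right) = - \frac{3}{8}$)
$d{\left(D \right)} = 20$ ($d{\left(D \right)} = 4 \cdot 5 = 20$)
$b{\left(h \right)} = - \frac{3 h}{8}$ ($b{\left(h \right)} = - \frac{3 h}{8} \cdot 1 = - \frac{3 h}{8}$)
$C = \frac{338701}{48388}$ ($C = 7 + \frac{\left(- \frac{3}{8}\right) 20}{24194} = 7 - \frac{15}{48388} = \frac{338701}{48388} \approx 6.9997$)
$\left(-89 + 69\right) T - C = \left(-89 + 69\right) \left(-78\right) - \frac{338701}{48388} = \left(-20\right) \left(-78\right) - \frac{338701}{48388} = 1560 - \frac{338701}{48388} = \frac{75146579}{48388}$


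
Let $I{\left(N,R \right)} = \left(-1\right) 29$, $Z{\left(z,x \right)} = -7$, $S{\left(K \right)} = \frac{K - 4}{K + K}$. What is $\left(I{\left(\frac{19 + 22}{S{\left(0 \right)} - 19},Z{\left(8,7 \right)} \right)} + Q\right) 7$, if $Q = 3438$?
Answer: $23863$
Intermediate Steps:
$S{\left(K \right)} = \frac{-4 + K}{2 K}$
$I{\left(N,R \right)} = -29$
$\left(I{\left(\frac{19 + 22}{S{\left(0 \right)} - 19},Z{\left(8,7 \right)} \right)} + Q\right) 7 = \left(-29 + 3438\right) 7 = 3409 \cdot 7 = 23863$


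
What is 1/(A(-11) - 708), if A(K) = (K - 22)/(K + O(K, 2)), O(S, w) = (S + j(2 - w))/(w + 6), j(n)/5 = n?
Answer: -3/2116 ≈ -0.0014178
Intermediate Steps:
j(n) = 5*n
O(S, w) = (10 + S - 5*w)/(6 + w) (O(S, w) = (S + 5*(2 - w))/(w + 6) = (S + (10 - 5*w))/(6 + w) = (10 + S - 5*w)/(6 + w))
A(K) = 8*(-22 + K)/(9*K) (A(K) = (K - 22)/(K + (10 + K - 5*2)/(6 + 2)) = (-22 + K)/(K + (10 + K - 10)/8) = (-22 + K)/(K + K/8) = (-22 + K)/((9*K/8)) = (-22 + K)*(8/(9*K)) = 8*(-22 + K)/(9*K))
1/(A(-11) - 708) = 1/((8/9)*(-22 - 11)/(-11) - 708) = 1/((8/9)*(-1/11)*(-33) - 708) = 1/(8/3 - 708) = 1/(-2116/3) = -3/2116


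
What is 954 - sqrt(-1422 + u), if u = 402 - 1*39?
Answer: 954 - I*sqrt(1059) ≈ 954.0 - 32.542*I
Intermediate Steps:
u = 363 (u = 402 - 39 = 363)
954 - sqrt(-1422 + u) = 954 - sqrt(-1422 + 363) = 954 - sqrt(-1059) = 954 - I*sqrt(1059)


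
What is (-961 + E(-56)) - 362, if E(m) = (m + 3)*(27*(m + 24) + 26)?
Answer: 43091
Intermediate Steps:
E(m) = (3 + m)*(674 + 27*m) (E(m) = (3 + m)*(27*(24 + m) + 26) = (3 + m)*((648 + 27*m) + 26) = (3 + m)*(674 + 27*m))
(-961 + E(-56)) - 362 = (-961 + (2022 + 27*(-56)² + 755*(-56))) - 362 = (-961 + (2022 + 27*3136 - 42280)) - 362 = (-961 + (2022 + 84672 - 42280)) - 362 = (-961 + 44414) - 362 = 43453 - 362 = 43091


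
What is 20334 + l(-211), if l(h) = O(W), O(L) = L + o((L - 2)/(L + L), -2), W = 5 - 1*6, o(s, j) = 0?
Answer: 20333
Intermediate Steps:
W = -1 (W = 5 - 6 = -1)
O(L) = L (O(L) = L + 0 = L)
l(h) = -1
20334 + l(-211) = 20334 - 1 = 20333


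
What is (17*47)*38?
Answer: 30362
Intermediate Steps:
(17*47)*38 = 799*38 = 30362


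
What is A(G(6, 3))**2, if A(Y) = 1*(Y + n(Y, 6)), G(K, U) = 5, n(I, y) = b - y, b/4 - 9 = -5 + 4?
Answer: 961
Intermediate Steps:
b = 32 (b = 36 + 4*(-5 + 4) = 36 + 4*(-1) = 36 - 4 = 32)
n(I, y) = 32 - y
A(Y) = 26 + Y (A(Y) = 1*(Y + (32 - 1*6)) = 1*(Y + (32 - 6)) = 1*(Y + 26) = 1*(26 + Y) = 26 + Y)
A(G(6, 3))**2 = (26 + 5)**2 = 31**2 = 961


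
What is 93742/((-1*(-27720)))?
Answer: 4261/1260 ≈ 3.3817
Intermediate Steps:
93742/((-1*(-27720))) = 93742/27720 = 93742*(1/27720) = 4261/1260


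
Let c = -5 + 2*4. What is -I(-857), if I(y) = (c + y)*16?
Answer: 13664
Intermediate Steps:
c = 3 (c = -5 + 8 = 3)
I(y) = 48 + 16*y (I(y) = (3 + y)*16 = 48 + 16*y)
-I(-857) = -(48 + 16*(-857)) = -(48 - 13712) = -1*(-13664) = 13664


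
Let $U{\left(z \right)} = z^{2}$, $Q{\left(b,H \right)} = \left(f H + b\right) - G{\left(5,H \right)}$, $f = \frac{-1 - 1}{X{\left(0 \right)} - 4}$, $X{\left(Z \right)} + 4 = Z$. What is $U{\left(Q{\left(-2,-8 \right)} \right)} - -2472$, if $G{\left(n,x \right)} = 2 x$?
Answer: $2616$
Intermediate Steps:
$X{\left(Z \right)} = -4 + Z$
$f = \frac{1}{4}$ ($f = \frac{-1 - 1}{\left(-4 + 0\right) - 4} = - \frac{2}{-4 - 4} = - \frac{2}{-8} = \left(-2\right) \left(- \frac{1}{8}\right) = \frac{1}{4} \approx 0.25$)
$Q{\left(b,H \right)} = b - \frac{7 H}{4}$ ($Q{\left(b,H \right)} = \left(\frac{H}{4} + b\right) - 2 H = \left(b + \frac{H}{4}\right) - 2 H = b - \frac{7 H}{4}$)
$U{\left(Q{\left(-2,-8 \right)} \right)} - -2472 = \left(-2 - -14\right)^{2} - -2472 = \left(-2 + 14\right)^{2} + 2472 = 12^{2} + 2472 = 144 + 2472 = 2616$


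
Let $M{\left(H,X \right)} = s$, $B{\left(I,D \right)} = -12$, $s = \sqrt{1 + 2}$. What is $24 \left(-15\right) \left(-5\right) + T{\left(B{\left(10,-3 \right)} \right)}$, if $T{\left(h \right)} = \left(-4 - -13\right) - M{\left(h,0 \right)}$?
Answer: $1809 - \sqrt{3} \approx 1807.3$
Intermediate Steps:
$s = \sqrt{3} \approx 1.732$
$M{\left(H,X \right)} = \sqrt{3}$
$T{\left(h \right)} = 9 - \sqrt{3}$ ($T{\left(h \right)} = \left(-4 - -13\right) - \sqrt{3} = \left(-4 + 13\right) - \sqrt{3} = 9 - \sqrt{3}$)
$24 \left(-15\right) \left(-5\right) + T{\left(B{\left(10,-3 \right)} \right)} = 24 \left(-15\right) \left(-5\right) + \left(9 - \sqrt{3}\right) = \left(-360\right) \left(-5\right) + \left(9 - \sqrt{3}\right) = 1800 + \left(9 - \sqrt{3}\right) = 1809 - \sqrt{3}$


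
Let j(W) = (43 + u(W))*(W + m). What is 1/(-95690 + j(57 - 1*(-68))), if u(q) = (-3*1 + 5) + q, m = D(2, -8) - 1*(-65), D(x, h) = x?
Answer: -1/63050 ≈ -1.5860e-5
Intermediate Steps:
m = 67 (m = 2 - 1*(-65) = 2 + 65 = 67)
u(q) = 2 + q (u(q) = (-3 + 5) + q = 2 + q)
j(W) = (45 + W)*(67 + W) (j(W) = (43 + (2 + W))*(W + 67) = (45 + W)*(67 + W))
1/(-95690 + j(57 - 1*(-68))) = 1/(-95690 + (3015 + (57 - 1*(-68))² + 112*(57 - 1*(-68)))) = 1/(-95690 + (3015 + (57 + 68)² + 112*(57 + 68))) = 1/(-95690 + (3015 + 125² + 112*125)) = 1/(-95690 + (3015 + 15625 + 14000)) = 1/(-95690 + 32640) = 1/(-63050) = -1/63050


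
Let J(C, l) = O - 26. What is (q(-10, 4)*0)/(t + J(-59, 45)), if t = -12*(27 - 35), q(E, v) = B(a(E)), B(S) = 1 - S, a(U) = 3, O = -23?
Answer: 0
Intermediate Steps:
J(C, l) = -49 (J(C, l) = -23 - 26 = -49)
q(E, v) = -2 (q(E, v) = 1 - 1*3 = 1 - 3 = -2)
t = 96 (t = -12*(-8) = 96)
(q(-10, 4)*0)/(t + J(-59, 45)) = (-2*0)/(96 - 49) = 0/47 = 0*(1/47) = 0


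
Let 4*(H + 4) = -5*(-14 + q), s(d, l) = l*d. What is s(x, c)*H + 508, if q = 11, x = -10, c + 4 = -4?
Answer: 488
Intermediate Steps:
c = -8 (c = -4 - 4 = -8)
s(d, l) = d*l
H = -1/4 (H = -4 + (-5*(-14 + 11))/4 = -4 + (-5*(-3))/4 = -4 + (1/4)*15 = -4 + 15/4 = -1/4 ≈ -0.25000)
s(x, c)*H + 508 = -10*(-8)*(-1/4) + 508 = 80*(-1/4) + 508 = -20 + 508 = 488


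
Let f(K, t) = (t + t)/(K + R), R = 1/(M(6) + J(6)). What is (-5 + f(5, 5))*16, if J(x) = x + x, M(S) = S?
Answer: -4400/91 ≈ -48.352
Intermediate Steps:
J(x) = 2*x
R = 1/18 (R = 1/(6 + 2*6) = 1/(6 + 12) = 1/18 ≈ 0.055556)
f(K, t) = 2*t/(1/18 + K) (f(K, t) = (t + t)/(K + 1/18) = (2*t)/(1/18 + K) = 2*t/(1/18 + K))
(-5 + f(5, 5))*16 = (-5 + 36*5/(1 + 18*5))*16 = (-5 + 36*5/(1 + 90))*16 = (-5 + 36*5/91)*16 = (-5 + 36*5*(1/91))*16 = (-5 + 180/91)*16 = -275/91*16 = -4400/91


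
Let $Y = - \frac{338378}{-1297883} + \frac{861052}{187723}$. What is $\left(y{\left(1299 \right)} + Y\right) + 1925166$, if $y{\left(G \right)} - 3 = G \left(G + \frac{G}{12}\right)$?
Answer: $\frac{3657747791224588363}{974569961636} \approx 3.7532 \cdot 10^{6}$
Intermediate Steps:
$y{\left(G \right)} = 3 + \frac{13 G^{2}}{12}$ ($y{\left(G \right)} = 3 + G \left(G + \frac{G}{12}\right) = 3 + G \frac{13 G}{12} = 3 + \frac{13 G^{2}}{12}$)
$Y = \frac{1181066086210}{243642490409}$ ($Y = \left(-338378\right) \left(- \frac{1}{1297883}\right) + 861052 \cdot \frac{1}{187723} = \frac{338378}{1297883} + \frac{861052}{187723} = \frac{1181066086210}{243642490409} \approx 4.8475$)
$\left(y{\left(1299 \right)} + Y\right) + 1925166 = \left(\left(3 + \frac{13 \cdot 1299^{2}}{12}\right) + \frac{1181066086210}{243642490409}\right) + 1925166 = \left(\left(3 + \frac{13}{12} \cdot 1687401\right) + \frac{1181066086210}{243642490409}\right) + 1925166 = \left(\left(3 + \frac{7312071}{4}\right) + \frac{1181066086210}{243642490409}\right) + 1925166 = \left(\frac{7312083}{4} + \frac{1181066086210}{243642490409}\right) + 1925166 = \frac{1781538836461656787}{974569961636} + 1925166 = \frac{3657747791224588363}{974569961636}$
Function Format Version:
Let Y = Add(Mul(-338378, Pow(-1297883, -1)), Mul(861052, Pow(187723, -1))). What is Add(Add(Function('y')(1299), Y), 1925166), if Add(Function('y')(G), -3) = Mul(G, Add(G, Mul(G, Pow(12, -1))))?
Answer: Rational(3657747791224588363, 974569961636) ≈ 3.7532e+6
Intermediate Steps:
Function('y')(G) = Add(3, Mul(Rational(13, 12), Pow(G, 2))) (Function('y')(G) = Add(3, Mul(G, Add(G, Mul(G, Pow(12, -1))))) = Add(3, Mul(G, Add(G, Mul(G, Rational(1, 12))))) = Add(3, Mul(G, Add(G, Mul(Rational(1, 12), G)))) = Add(3, Mul(G, Mul(Rational(13, 12), G))) = Add(3, Mul(Rational(13, 12), Pow(G, 2))))
Y = Rational(1181066086210, 243642490409) (Y = Add(Mul(-338378, Rational(-1, 1297883)), Mul(861052, Rational(1, 187723))) = Add(Rational(338378, 1297883), Rational(861052, 187723)) = Rational(1181066086210, 243642490409) ≈ 4.8475)
Add(Add(Function('y')(1299), Y), 1925166) = Add(Add(Add(3, Mul(Rational(13, 12), Pow(1299, 2))), Rational(1181066086210, 243642490409)), 1925166) = Add(Add(Add(3, Mul(Rational(13, 12), 1687401)), Rational(1181066086210, 243642490409)), 1925166) = Add(Add(Add(3, Rational(7312071, 4)), Rational(1181066086210, 243642490409)), 1925166) = Add(Add(Rational(7312083, 4), Rational(1181066086210, 243642490409)), 1925166) = Add(Rational(1781538836461656787, 974569961636), 1925166) = Rational(3657747791224588363, 974569961636)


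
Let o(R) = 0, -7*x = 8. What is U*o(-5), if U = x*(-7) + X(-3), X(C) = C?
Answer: 0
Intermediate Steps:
x = -8/7 (x = -⅐*8 = -8/7 ≈ -1.1429)
U = 5 (U = -8/7*(-7) - 3 = 8 - 3 = 5)
U*o(-5) = 5*0 = 0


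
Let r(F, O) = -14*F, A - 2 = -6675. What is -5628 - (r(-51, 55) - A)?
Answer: -13015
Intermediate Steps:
A = -6673 (A = 2 - 6675 = -6673)
-5628 - (r(-51, 55) - A) = -5628 - (-14*(-51) - 1*(-6673)) = -5628 - (714 + 6673) = -5628 - 1*7387 = -5628 - 7387 = -13015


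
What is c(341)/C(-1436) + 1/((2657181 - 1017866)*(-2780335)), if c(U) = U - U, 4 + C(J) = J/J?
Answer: -1/4557844870525 ≈ -2.1940e-13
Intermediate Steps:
C(J) = -3 (C(J) = -4 + J/J = -4 + 1 = -3)
c(U) = 0
c(341)/C(-1436) + 1/((2657181 - 1017866)*(-2780335)) = 0/(-3) + 1/((2657181 - 1017866)*(-2780335)) = 0*(-1/3) - 1/2780335/1639315 = 0 + (1/1639315)*(-1/2780335) = 0 - 1/4557844870525 = -1/4557844870525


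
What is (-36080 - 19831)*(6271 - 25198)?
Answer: 1058227497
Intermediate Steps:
(-36080 - 19831)*(6271 - 25198) = -55911*(-18927) = 1058227497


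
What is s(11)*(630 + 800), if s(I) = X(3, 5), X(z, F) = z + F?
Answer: 11440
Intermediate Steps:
X(z, F) = F + z
s(I) = 8 (s(I) = 5 + 3 = 8)
s(11)*(630 + 800) = 8*(630 + 800) = 8*1430 = 11440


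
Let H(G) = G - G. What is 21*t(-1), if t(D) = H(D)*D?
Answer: 0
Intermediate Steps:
H(G) = 0
t(D) = 0 (t(D) = 0*D = 0)
21*t(-1) = 21*0 = 0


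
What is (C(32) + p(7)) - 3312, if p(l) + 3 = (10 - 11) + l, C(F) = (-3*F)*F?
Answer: -6381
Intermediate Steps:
C(F) = -3*F**2
p(l) = -4 + l (p(l) = -3 + ((10 - 11) + l) = -3 + (-1 + l) = -4 + l)
(C(32) + p(7)) - 3312 = (-3*32**2 + (-4 + 7)) - 3312 = (-3*1024 + 3) - 3312 = (-3072 + 3) - 3312 = -3069 - 3312 = -6381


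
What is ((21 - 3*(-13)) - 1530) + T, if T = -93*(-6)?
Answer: -912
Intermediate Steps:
T = 558
((21 - 3*(-13)) - 1530) + T = ((21 - 3*(-13)) - 1530) + 558 = ((21 + 39) - 1530) + 558 = (60 - 1530) + 558 = -1470 + 558 = -912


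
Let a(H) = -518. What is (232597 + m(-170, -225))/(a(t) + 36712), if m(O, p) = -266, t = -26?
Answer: 232331/36194 ≈ 6.4190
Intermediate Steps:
(232597 + m(-170, -225))/(a(t) + 36712) = (232597 - 266)/(-518 + 36712) = 232331/36194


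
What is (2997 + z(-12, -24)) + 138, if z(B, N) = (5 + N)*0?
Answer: 3135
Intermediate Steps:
z(B, N) = 0
(2997 + z(-12, -24)) + 138 = (2997 + 0) + 138 = 2997 + 138 = 3135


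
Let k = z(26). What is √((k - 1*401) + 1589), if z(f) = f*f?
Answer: 2*√466 ≈ 43.174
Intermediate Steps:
z(f) = f²
k = 676 (k = 26² = 676)
√((k - 1*401) + 1589) = √((676 - 1*401) + 1589) = √((676 - 401) + 1589) = √(275 + 1589) = √1864 = 2*√466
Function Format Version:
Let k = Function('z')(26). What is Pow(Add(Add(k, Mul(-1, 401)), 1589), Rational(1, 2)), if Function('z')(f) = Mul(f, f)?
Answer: Mul(2, Pow(466, Rational(1, 2))) ≈ 43.174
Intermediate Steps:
Function('z')(f) = Pow(f, 2)
k = 676 (k = Pow(26, 2) = 676)
Pow(Add(Add(k, Mul(-1, 401)), 1589), Rational(1, 2)) = Pow(Add(Add(676, Mul(-1, 401)), 1589), Rational(1, 2)) = Pow(Add(Add(676, -401), 1589), Rational(1, 2)) = Pow(Add(275, 1589), Rational(1, 2)) = Pow(1864, Rational(1, 2)) = Mul(2, Pow(466, Rational(1, 2)))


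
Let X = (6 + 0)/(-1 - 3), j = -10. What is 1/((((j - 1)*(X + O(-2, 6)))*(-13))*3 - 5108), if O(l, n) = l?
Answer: -2/13219 ≈ -0.00015130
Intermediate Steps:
X = -3/2 (X = 6/(-4) = 6*(-1/4) = -3/2 ≈ -1.5000)
1/((((j - 1)*(X + O(-2, 6)))*(-13))*3 - 5108) = 1/((((-10 - 1)*(-3/2 - 2))*(-13))*3 - 5108) = 1/((-11*(-7/2)*(-13))*3 - 5108) = 1/(((77/2)*(-13))*3 - 5108) = 1/(-1001/2*3 - 5108) = 1/(-3003/2 - 5108) = 1/(-13219/2) = -2/13219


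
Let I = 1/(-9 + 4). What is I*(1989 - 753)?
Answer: -1236/5 ≈ -247.20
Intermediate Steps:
I = -1/5 (I = 1/(-5) = -1/5 ≈ -0.20000)
I*(1989 - 753) = -(1989 - 753)/5 = -1/5*1236 = -1236/5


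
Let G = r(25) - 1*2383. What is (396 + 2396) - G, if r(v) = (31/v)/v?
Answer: 3234344/625 ≈ 5175.0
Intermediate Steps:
r(v) = 31/v²
G = -1489344/625 (G = 31/25² - 1*2383 = 31*(1/625) - 2383 = 31/625 - 2383 = -1489344/625 ≈ -2382.9)
(396 + 2396) - G = (396 + 2396) - 1*(-1489344/625) = 2792 + 1489344/625 = 3234344/625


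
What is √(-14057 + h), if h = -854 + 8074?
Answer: I*√6837 ≈ 82.686*I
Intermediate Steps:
h = 7220
√(-14057 + h) = √(-14057 + 7220) = √(-6837) = I*√6837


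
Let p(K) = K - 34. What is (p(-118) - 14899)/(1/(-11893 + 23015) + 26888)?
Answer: -55799074/99682779 ≈ -0.55977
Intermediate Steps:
p(K) = -34 + K
(p(-118) - 14899)/(1/(-11893 + 23015) + 26888) = ((-34 - 118) - 14899)/(1/(-11893 + 23015) + 26888) = (-152 - 14899)/(1/11122 + 26888) = -15051/(1/11122 + 26888) = -15051/299048337/11122 = -15051*11122/299048337 = -55799074/99682779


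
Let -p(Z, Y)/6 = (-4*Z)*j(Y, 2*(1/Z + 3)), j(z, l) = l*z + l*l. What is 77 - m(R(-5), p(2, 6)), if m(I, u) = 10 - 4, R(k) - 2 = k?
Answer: 71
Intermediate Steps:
j(z, l) = l² + l*z (j(z, l) = l*z + l² = l² + l*z)
p(Z, Y) = 24*Z*(6 + 2/Z)*(6 + Y + 2/Z) (p(Z, Y) = -6*(-4*Z)*(2*(1/Z + 3))*(2*(1/Z + 3) + Y) = -6*(-4*Z)*(2*(3 + 1/Z))*(2*(3 + 1/Z) + Y) = -6*(-4*Z)*(6 + 2/Z)*((6 + 2/Z) + Y) = -6*(-4*Z)*(6 + 2/Z)*(6 + Y + 2/Z) = -(-24)*Z*(6 + 2/Z)*(6 + Y + 2/Z) = 24*Z*(6 + 2/Z)*(6 + Y + 2/Z))
R(k) = 2 + k
m(I, u) = 6
77 - m(R(-5), p(2, 6)) = 77 - 1*6 = 77 - 6 = 71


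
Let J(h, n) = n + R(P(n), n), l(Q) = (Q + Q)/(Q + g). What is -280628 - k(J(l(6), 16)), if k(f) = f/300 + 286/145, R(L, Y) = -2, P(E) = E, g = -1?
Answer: -1220740583/4350 ≈ -2.8063e+5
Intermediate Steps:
l(Q) = 2*Q/(-1 + Q) (l(Q) = (Q + Q)/(Q - 1) = (2*Q)/(-1 + Q) = 2*Q/(-1 + Q))
J(h, n) = -2 + n (J(h, n) = n - 2 = -2 + n)
k(f) = 286/145 + f/300 (k(f) = f*(1/300) + 286*(1/145) = f/300 + 286/145 = 286/145 + f/300)
-280628 - k(J(l(6), 16)) = -280628 - (286/145 + (-2 + 16)/300) = -280628 - (286/145 + (1/300)*14) = -280628 - (286/145 + 7/150) = -280628 - 1*8783/4350 = -280628 - 8783/4350 = -1220740583/4350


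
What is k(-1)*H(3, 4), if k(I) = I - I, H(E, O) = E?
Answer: 0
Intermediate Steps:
k(I) = 0
k(-1)*H(3, 4) = 0*3 = 0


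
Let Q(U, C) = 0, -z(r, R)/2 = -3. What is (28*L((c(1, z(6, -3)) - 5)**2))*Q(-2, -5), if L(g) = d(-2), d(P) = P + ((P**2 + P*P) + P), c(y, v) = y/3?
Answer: 0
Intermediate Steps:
z(r, R) = 6 (z(r, R) = -2*(-3) = 6)
c(y, v) = y/3 (c(y, v) = y*(1/3) = y/3)
d(P) = 2*P + 2*P**2 (d(P) = P + ((P**2 + P**2) + P) = P + (2*P**2 + P) = P + (P + 2*P**2) = 2*P + 2*P**2)
L(g) = 4 (L(g) = 2*(-2)*(1 - 2) = 2*(-2)*(-1) = 4)
(28*L((c(1, z(6, -3)) - 5)**2))*Q(-2, -5) = (28*4)*0 = 112*0 = 0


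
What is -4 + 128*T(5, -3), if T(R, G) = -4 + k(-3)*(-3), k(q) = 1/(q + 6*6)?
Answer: -5804/11 ≈ -527.64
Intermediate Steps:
k(q) = 1/(36 + q) (k(q) = 1/(q + 36) = 1/(36 + q))
T(R, G) = -45/11 (T(R, G) = -4 - 3/(36 - 3) = -4 - 3/33 = -4 + (1/33)*(-3) = -4 - 1/11 = -45/11)
-4 + 128*T(5, -3) = -4 + 128*(-45/11) = -4 - 5760/11 = -5804/11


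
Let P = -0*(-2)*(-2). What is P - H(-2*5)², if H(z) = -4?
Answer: -16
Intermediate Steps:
P = 0 (P = -4*0*(-2) = 0*(-2) = 0)
P - H(-2*5)² = 0 - 1*(-4)² = 0 - 1*16 = 0 - 16 = -16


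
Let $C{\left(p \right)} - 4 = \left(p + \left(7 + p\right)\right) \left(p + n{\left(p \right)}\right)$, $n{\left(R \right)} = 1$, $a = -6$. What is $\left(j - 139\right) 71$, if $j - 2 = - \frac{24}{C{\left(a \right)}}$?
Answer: $- \frac{283787}{29} \approx -9785.8$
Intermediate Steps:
$C{\left(p \right)} = 4 + \left(1 + p\right) \left(7 + 2 p\right)$ ($C{\left(p \right)} = 4 + \left(p + \left(7 + p\right)\right) \left(p + 1\right) = 4 + \left(7 + 2 p\right) \left(1 + p\right) = 4 + \left(1 + p\right) \left(7 + 2 p\right)$)
$j = \frac{34}{29}$ ($j = 2 - \frac{24}{11 + 2 \left(-6\right)^{2} + 9 \left(-6\right)} = 2 - \frac{24}{11 + 2 \cdot 36 - 54} = 2 - \frac{24}{11 + 72 - 54} = 2 - \frac{24}{29} = \frac{34}{29} \approx 1.1724$)
$\left(j - 139\right) 71 = \left(\frac{34}{29} - 139\right) 71 = \left(- \frac{3997}{29}\right) 71 = - \frac{283787}{29}$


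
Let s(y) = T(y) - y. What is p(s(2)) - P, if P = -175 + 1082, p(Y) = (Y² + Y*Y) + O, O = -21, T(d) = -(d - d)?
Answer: -920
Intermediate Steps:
T(d) = 0 (T(d) = -1*0 = 0)
s(y) = -y (s(y) = 0 - y = -y)
p(Y) = -21 + 2*Y² (p(Y) = (Y² + Y*Y) - 21 = (Y² + Y²) - 21 = 2*Y² - 21 = -21 + 2*Y²)
P = 907
p(s(2)) - P = (-21 + 2*(-1*2)²) - 1*907 = (-21 + 2*(-2)²) - 907 = (-21 + 2*4) - 907 = (-21 + 8) - 907 = -13 - 907 = -920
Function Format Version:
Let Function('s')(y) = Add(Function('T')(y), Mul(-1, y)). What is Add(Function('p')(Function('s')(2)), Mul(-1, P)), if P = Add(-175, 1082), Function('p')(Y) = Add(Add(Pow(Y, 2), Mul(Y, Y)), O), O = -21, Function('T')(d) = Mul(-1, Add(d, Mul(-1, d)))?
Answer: -920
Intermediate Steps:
Function('T')(d) = 0 (Function('T')(d) = Mul(-1, 0) = 0)
Function('s')(y) = Mul(-1, y) (Function('s')(y) = Add(0, Mul(-1, y)) = Mul(-1, y))
Function('p')(Y) = Add(-21, Mul(2, Pow(Y, 2))) (Function('p')(Y) = Add(Add(Pow(Y, 2), Mul(Y, Y)), -21) = Add(Add(Pow(Y, 2), Pow(Y, 2)), -21) = Add(Mul(2, Pow(Y, 2)), -21) = Add(-21, Mul(2, Pow(Y, 2))))
P = 907
Add(Function('p')(Function('s')(2)), Mul(-1, P)) = Add(Add(-21, Mul(2, Pow(Mul(-1, 2), 2))), Mul(-1, 907)) = Add(Add(-21, Mul(2, Pow(-2, 2))), -907) = Add(Add(-21, Mul(2, 4)), -907) = Add(Add(-21, 8), -907) = Add(-13, -907) = -920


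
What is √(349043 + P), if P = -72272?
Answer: √276771 ≈ 526.09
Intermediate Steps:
√(349043 + P) = √(349043 - 72272) = √276771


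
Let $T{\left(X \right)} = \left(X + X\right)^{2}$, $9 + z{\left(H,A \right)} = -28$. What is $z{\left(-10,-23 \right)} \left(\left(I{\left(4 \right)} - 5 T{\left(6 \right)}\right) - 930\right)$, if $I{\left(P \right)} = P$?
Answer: $60902$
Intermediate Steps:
$z{\left(H,A \right)} = -37$ ($z{\left(H,A \right)} = -9 - 28 = -37$)
$T{\left(X \right)} = 4 X^{2}$ ($T{\left(X \right)} = \left(2 X\right)^{2} = 4 X^{2}$)
$z{\left(-10,-23 \right)} \left(\left(I{\left(4 \right)} - 5 T{\left(6 \right)}\right) - 930\right) = - 37 \left(\left(4 - 5 \cdot 4 \cdot 6^{2}\right) - 930\right) = - 37 \left(\left(4 - 5 \cdot 4 \cdot 36\right) - 930\right) = - 37 \left(\left(4 - 720\right) - 930\right) = - 37 \left(-716 - 930\right) = \left(-37\right) \left(-1646\right) = 60902$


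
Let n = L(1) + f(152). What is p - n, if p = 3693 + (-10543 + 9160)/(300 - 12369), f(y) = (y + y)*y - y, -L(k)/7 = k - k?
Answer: -170425888/4023 ≈ -42363.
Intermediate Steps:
L(k) = 0 (L(k) = -7*(k - k) = -7*0 = 0)
f(y) = -y + 2*y² (f(y) = (2*y)*y - y = 2*y² - y = -y + 2*y²)
p = 14857400/4023 (p = 3693 - 1383/(-12069) = 3693 - 1383*(-1/12069) = 3693 + 461/4023 = 14857400/4023 ≈ 3693.1)
n = 46056 (n = 0 + 152*(-1 + 2*152) = 0 + 152*(-1 + 304) = 0 + 152*303 = 0 + 46056 = 46056)
p - n = 14857400/4023 - 1*46056 = 14857400/4023 - 46056 = -170425888/4023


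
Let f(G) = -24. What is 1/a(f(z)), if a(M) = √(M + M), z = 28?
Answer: -I*√3/12 ≈ -0.14434*I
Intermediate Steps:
a(M) = √2*√M (a(M) = √(2*M) = √2*√M)
1/a(f(z)) = 1/(√2*√(-24)) = 1/(√2*(2*I*√6)) = 1/(4*I*√3) = -I*√3/12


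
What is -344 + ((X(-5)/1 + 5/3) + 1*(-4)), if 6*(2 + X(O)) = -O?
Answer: -695/2 ≈ -347.50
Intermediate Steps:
X(O) = -2 - O/6 (X(O) = -2 + (-O)/6 = -2 - O/6)
-344 + ((X(-5)/1 + 5/3) + 1*(-4)) = -344 + (((-2 - ⅙*(-5))/1 + 5/3) + 1*(-4)) = -344 + (((-2 + ⅚)*1 + 5*(⅓)) - 4) = -344 + ((-7/6*1 + 5/3) - 4) = -344 + ((-7/6 + 5/3) - 4) = -344 + (½ - 4) = -344 - 7/2 = -695/2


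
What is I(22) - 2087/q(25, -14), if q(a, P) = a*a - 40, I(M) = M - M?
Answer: -2087/585 ≈ -3.5675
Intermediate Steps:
I(M) = 0
q(a, P) = -40 + a² (q(a, P) = a² - 40 = -40 + a²)
I(22) - 2087/q(25, -14) = 0 - 2087/(-40 + 25²) = 0 - 2087/(-40 + 625) = 0 - 2087/585 = -2087/585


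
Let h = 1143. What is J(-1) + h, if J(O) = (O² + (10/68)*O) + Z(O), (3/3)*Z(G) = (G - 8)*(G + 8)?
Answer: 36749/34 ≈ 1080.9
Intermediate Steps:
Z(G) = (-8 + G)*(8 + G) (Z(G) = (G - 8)*(G + 8) = (-8 + G)*(8 + G))
J(O) = -64 + 2*O² + 5*O/34 (J(O) = (O² + (10/68)*O) + (-64 + O²) = (O² + (10*(1/68))*O) + (-64 + O²) = (O² + 5*O/34) + (-64 + O²) = -64 + 2*O² + 5*O/34)
J(-1) + h = (-64 + 2*(-1)² + (5/34)*(-1)) + 1143 = (-64 + 2*1 - 5/34) + 1143 = (-64 + 2 - 5/34) + 1143 = -2113/34 + 1143 = 36749/34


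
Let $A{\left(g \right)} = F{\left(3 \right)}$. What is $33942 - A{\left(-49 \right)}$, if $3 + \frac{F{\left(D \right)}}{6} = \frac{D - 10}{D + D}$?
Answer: $33967$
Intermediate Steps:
$F{\left(D \right)} = -18 + \frac{3 \left(-10 + D\right)}{D}$ ($F{\left(D \right)} = -18 + 6 \frac{D - 10}{D + D} = -18 + 6 \frac{-10 + D}{2 D} = -18 + \frac{3 \left(-10 + D\right)}{D}$)
$A{\left(g \right)} = -25$ ($A{\left(g \right)} = -15 - \frac{30}{3} = -15 - 10 = -25$)
$33942 - A{\left(-49 \right)} = 33942 - -25 = 33942 + 25 = 33967$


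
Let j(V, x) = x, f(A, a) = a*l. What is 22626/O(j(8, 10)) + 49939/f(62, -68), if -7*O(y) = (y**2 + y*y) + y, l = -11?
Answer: -2571013/3740 ≈ -687.44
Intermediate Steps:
f(A, a) = -11*a (f(A, a) = a*(-11) = -11*a)
O(y) = -2*y**2/7 - y/7 (O(y) = -((y**2 + y*y) + y)/7 = -((y**2 + y**2) + y)/7 = -(2*y**2 + y)/7 = -(y + 2*y**2)/7 = -2*y**2/7 - y/7)
22626/O(j(8, 10)) + 49939/f(62, -68) = 22626/((-1/7*10*(1 + 2*10))) + 49939/((-11*(-68))) = 22626/((-1/7*10*(1 + 20))) + 49939/748 = 22626/((-1/7*10*21)) + 49939*(1/748) = 22626/(-30) + 49939/748 = 22626*(-1/30) + 49939/748 = -3771/5 + 49939/748 = -2571013/3740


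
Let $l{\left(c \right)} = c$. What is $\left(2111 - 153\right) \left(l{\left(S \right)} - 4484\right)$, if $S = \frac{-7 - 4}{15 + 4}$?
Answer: $- \frac{166835306}{19} \approx -8.7808 \cdot 10^{6}$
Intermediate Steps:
$S = - \frac{11}{19} \approx -0.57895$
$\left(2111 - 153\right) \left(l{\left(S \right)} - 4484\right) = \left(2111 - 153\right) \left(- \frac{11}{19} - 4484\right) = 1958 \left(- \frac{85207}{19}\right) = - \frac{166835306}{19}$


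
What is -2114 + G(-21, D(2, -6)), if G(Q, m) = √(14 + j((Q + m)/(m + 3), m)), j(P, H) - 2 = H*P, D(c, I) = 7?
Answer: -2114 + √155/5 ≈ -2111.5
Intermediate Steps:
j(P, H) = 2 + H*P
G(Q, m) = √(16 + m*(Q + m)/(3 + m)) (G(Q, m) = √(14 + (2 + m*((Q + m)/(m + 3)))) = √(14 + (2 + m*((Q + m)/(3 + m)))) = √(14 + (2 + m*(Q + m)/(3 + m))) = √(16 + m*(Q + m)/(3 + m)))
-2114 + G(-21, D(2, -6)) = -2114 + √((48 + 16*7 + 7*(-21 + 7))/(3 + 7)) = -2114 + √((48 + 112 + 7*(-14))/10) = -2114 + √((48 + 112 - 98)/10) = -2114 + √((⅒)*62) = -2114 + √(31/5) = -2114 + √155/5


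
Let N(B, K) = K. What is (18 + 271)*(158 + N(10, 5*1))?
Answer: 47107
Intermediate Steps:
(18 + 271)*(158 + N(10, 5*1)) = (18 + 271)*(158 + 5*1) = 289*(158 + 5) = 289*163 = 47107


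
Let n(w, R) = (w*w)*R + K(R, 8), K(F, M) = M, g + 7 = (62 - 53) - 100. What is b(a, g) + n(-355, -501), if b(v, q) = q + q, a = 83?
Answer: -63138713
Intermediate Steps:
g = -98 (g = -7 + ((62 - 53) - 100) = -7 + (9 - 100) = -7 - 91 = -98)
n(w, R) = 8 + R*w² (n(w, R) = (w*w)*R + 8 = w²*R + 8 = R*w² + 8 = 8 + R*w²)
b(v, q) = 2*q
b(a, g) + n(-355, -501) = 2*(-98) + (8 - 501*(-355)²) = -196 + (8 - 501*126025) = -196 + (8 - 63138525) = -196 - 63138517 = -63138713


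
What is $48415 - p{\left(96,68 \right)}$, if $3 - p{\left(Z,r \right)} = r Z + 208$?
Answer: $55148$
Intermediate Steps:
$p{\left(Z,r \right)} = -205 - Z r$ ($p{\left(Z,r \right)} = 3 - \left(r Z + 208\right) = 3 - \left(Z r + 208\right) = 3 - \left(208 + Z r\right) = -205 - Z r$)
$48415 - p{\left(96,68 \right)} = 48415 - \left(-205 - 96 \cdot 68\right) = 48415 - \left(-205 - 6528\right) = 48415 - -6733 = 48415 + 6733 = 55148$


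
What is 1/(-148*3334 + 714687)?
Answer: 1/221255 ≈ 4.5197e-6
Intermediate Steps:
1/(-148*3334 + 714687) = 1/(-493432 + 714687) = 1/221255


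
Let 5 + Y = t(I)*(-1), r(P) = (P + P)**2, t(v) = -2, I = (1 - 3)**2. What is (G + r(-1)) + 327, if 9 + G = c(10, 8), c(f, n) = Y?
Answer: 319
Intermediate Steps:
I = 4 (I = (-2)**2 = 4)
r(P) = 4*P**2 (r(P) = (2*P)**2 = 4*P**2)
Y = -3 (Y = -5 - 2*(-1) = -5 + 2 = -3)
c(f, n) = -3
G = -12 (G = -9 - 3 = -12)
(G + r(-1)) + 327 = (-12 + 4*(-1)**2) + 327 = (-12 + 4*1) + 327 = (-12 + 4) + 327 = -8 + 327 = 319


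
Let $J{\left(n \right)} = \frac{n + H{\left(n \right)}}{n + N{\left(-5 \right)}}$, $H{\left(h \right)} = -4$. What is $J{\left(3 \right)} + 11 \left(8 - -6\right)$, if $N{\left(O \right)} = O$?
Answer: $\frac{309}{2} \approx 154.5$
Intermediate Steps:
$J{\left(n \right)} = \frac{-4 + n}{-5 + n}$ ($J{\left(n \right)} = \frac{n - 4}{n - 5} = \frac{-4 + n}{-5 + n}$)
$J{\left(3 \right)} + 11 \left(8 - -6\right) = \frac{-4 + 3}{-5 + 3} + 11 \left(8 - -6\right) = \frac{1}{-2} \left(-1\right) + 11 \left(8 + 6\right) = \left(- \frac{1}{2}\right) \left(-1\right) + 11 \cdot 14 = \frac{1}{2} + 154 = \frac{309}{2}$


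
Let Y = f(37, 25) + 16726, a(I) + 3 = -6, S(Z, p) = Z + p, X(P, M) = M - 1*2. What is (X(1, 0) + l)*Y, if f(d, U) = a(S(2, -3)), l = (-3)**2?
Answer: 117019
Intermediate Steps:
X(P, M) = -2 + M (X(P, M) = M - 2 = -2 + M)
l = 9
a(I) = -9 (a(I) = -3 - 6 = -9)
f(d, U) = -9
Y = 16717 (Y = -9 + 16726 = 16717)
(X(1, 0) + l)*Y = ((-2 + 0) + 9)*16717 = (-2 + 9)*16717 = 7*16717 = 117019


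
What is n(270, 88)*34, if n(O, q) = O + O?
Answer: 18360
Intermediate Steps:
n(O, q) = 2*O
n(270, 88)*34 = (2*270)*34 = 540*34 = 18360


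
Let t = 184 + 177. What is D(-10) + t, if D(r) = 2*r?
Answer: 341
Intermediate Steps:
t = 361
D(-10) + t = 2*(-10) + 361 = -20 + 361 = 341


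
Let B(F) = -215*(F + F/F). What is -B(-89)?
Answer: -18920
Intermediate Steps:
B(F) = -215 - 215*F (B(F) = -215*(F + 1) = -215*(1 + F) = -215 - 215*F)
-B(-89) = -(-215 - 215*(-89)) = -(-215 + 19135) = -1*18920 = -18920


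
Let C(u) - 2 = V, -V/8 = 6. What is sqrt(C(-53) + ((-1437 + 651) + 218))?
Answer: I*sqrt(614) ≈ 24.779*I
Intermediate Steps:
V = -48 (V = -8*6 = -48)
C(u) = -46 (C(u) = 2 - 48 = -46)
sqrt(C(-53) + ((-1437 + 651) + 218)) = sqrt(-46 + ((-1437 + 651) + 218)) = sqrt(-46 + (-786 + 218)) = sqrt(-46 - 568) = sqrt(-614) = I*sqrt(614)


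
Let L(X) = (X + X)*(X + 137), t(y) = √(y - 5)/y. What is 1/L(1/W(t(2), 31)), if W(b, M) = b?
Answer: -3/112622 + 411*I*√3/225244 ≈ -2.6638e-5 + 0.0031605*I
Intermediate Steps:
t(y) = √(-5 + y)/y
L(X) = 2*X*(137 + X) (L(X) = (2*X)*(137 + X) = 2*X*(137 + X))
1/L(1/W(t(2), 31)) = 1/(2*(137 + 1/(√(-5 + 2)/2))/((√(-5 + 2)/2))) = 1/(2*(137 + 1/(√(-3)/2))/((√(-3)/2))) = 1/(2*(137 + 1/((I*√3)/2))/(((I*√3)/2))) = 1/(2*(137 + 1/(I*√3/2))/((I*√3/2))) = 1/(2*(-2*I*√3/3)*(137 - 2*I*√3/3)) = 1/(-4*I*√3*(137 - 2*I*√3/3)/3) = I*√3/(4*(137 - 2*I*√3/3))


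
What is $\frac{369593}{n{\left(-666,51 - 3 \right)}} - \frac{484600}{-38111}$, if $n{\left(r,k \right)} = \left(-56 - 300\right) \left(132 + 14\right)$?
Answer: $\frac{11102010777}{1980857336} \approx 5.6047$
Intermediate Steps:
$n{\left(r,k \right)} = -51976$ ($n{\left(r,k \right)} = \left(-356\right) 146 = -51976$)
$\frac{369593}{n{\left(-666,51 - 3 \right)}} - \frac{484600}{-38111} = \frac{369593}{-51976} - \frac{484600}{-38111} = 369593 \left(- \frac{1}{51976}\right) - - \frac{484600}{38111} = - \frac{369593}{51976} + \frac{484600}{38111} = \frac{11102010777}{1980857336}$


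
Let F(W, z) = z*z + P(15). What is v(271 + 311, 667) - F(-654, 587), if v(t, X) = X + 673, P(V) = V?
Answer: -343244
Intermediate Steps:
F(W, z) = 15 + z² (F(W, z) = z*z + 15 = z² + 15 = 15 + z²)
v(t, X) = 673 + X
v(271 + 311, 667) - F(-654, 587) = (673 + 667) - (15 + 587²) = 1340 - (15 + 344569) = 1340 - 1*344584 = 1340 - 344584 = -343244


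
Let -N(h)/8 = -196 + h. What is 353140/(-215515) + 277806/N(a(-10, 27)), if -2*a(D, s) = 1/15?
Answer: 88976313599/506977486 ≈ 175.50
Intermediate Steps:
a(D, s) = -1/30 (a(D, s) = -½/15 = -½*1/15 = -1/30)
N(h) = 1568 - 8*h (N(h) = -8*(-196 + h) = 1568 - 8*h)
353140/(-215515) + 277806/N(a(-10, 27)) = 353140/(-215515) + 277806/(1568 - 8*(-1/30)) = 353140*(-1/215515) + 277806/(1568 + 4/15) = -70628/43103 + 277806/(23524/15) = -70628/43103 + 277806*(15/23524) = -70628/43103 + 2083545/11762 = 88976313599/506977486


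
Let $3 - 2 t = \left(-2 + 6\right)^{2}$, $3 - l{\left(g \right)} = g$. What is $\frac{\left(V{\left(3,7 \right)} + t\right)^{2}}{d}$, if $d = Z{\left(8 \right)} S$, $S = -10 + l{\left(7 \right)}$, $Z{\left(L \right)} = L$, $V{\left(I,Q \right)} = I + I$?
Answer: $- \frac{1}{448} \approx -0.0022321$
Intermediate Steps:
$l{\left(g \right)} = 3 - g$
$V{\left(I,Q \right)} = 2 I$
$t = - \frac{13}{2}$ ($t = \frac{3}{2} - \frac{\left(-2 + 6\right)^{2}}{2} = \frac{3}{2} - \frac{4^{2}}{2} = \frac{3}{2} - 8 = - \frac{13}{2} \approx -6.5$)
$S = -14$ ($S = -10 + \left(3 - 7\right) = -10 - 4 = -14$)
$d = -112$ ($d = 8 \left(-14\right) = -112$)
$\frac{\left(V{\left(3,7 \right)} + t\right)^{2}}{d} = \frac{\left(2 \cdot 3 - \frac{13}{2}\right)^{2}}{-112} = \left(6 - \frac{13}{2}\right)^{2} \left(- \frac{1}{112}\right) = \left(- \frac{1}{2}\right)^{2} \left(- \frac{1}{112}\right) = \frac{1}{4} \left(- \frac{1}{112}\right) = - \frac{1}{448}$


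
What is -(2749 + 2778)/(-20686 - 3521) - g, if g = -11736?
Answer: 284098879/24207 ≈ 11736.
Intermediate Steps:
-(2749 + 2778)/(-20686 - 3521) - g = -(2749 + 2778)/(-20686 - 3521) - 1*(-11736) = -5527/(-24207) + 11736 = -5527*(-1)/24207 + 11736 = -1*(-5527/24207) + 11736 = 5527/24207 + 11736 = 284098879/24207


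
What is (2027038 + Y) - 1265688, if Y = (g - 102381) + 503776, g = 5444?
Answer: 1168189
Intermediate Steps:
Y = 406839 (Y = (5444 - 102381) + 503776 = -96937 + 503776 = 406839)
(2027038 + Y) - 1265688 = (2027038 + 406839) - 1265688 = 2433877 - 1265688 = 1168189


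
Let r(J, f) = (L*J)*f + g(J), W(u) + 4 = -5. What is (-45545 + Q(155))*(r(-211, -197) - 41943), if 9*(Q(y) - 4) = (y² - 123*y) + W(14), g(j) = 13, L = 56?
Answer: -925570472596/9 ≈ -1.0284e+11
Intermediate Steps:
W(u) = -9 (W(u) = -4 - 5 = -9)
Q(y) = 3 - 41*y/3 + y²/9 (Q(y) = 4 + ((y² - 123*y) - 9)/9 = 4 + (-9 + y² - 123*y)/9 = 4 + (-1 - 41*y/3 + y²/9) = 3 - 41*y/3 + y²/9)
r(J, f) = 13 + 56*J*f (r(J, f) = (56*J)*f + 13 = 56*J*f + 13 = 13 + 56*J*f)
(-45545 + Q(155))*(r(-211, -197) - 41943) = (-45545 + (3 - 41/3*155 + (⅑)*155²))*((13 + 56*(-211)*(-197)) - 41943) = (-45545 + (3 - 6355/3 + (⅑)*24025))*((13 + 2327752) - 41943) = (-45545 + (3 - 6355/3 + 24025/9))*(2327765 - 41943) = (-45545 + 4987/9)*2285822 = -404918/9*2285822 = -925570472596/9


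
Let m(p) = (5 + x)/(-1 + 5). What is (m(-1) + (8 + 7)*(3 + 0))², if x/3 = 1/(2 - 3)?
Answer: 8281/4 ≈ 2070.3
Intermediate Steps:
x = -3 (x = 3/(2 - 3) = 3/(-1) = 3*(-1) = -3)
m(p) = ½ (m(p) = (5 - 3)/(-1 + 5) = 2/4 = 2*(¼) = ½)
(m(-1) + (8 + 7)*(3 + 0))² = (½ + (8 + 7)*(3 + 0))² = (½ + 15*3)² = (½ + 45)² = (91/2)² = 8281/4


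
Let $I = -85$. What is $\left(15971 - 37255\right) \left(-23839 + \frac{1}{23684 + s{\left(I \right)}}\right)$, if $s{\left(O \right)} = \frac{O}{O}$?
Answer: $\frac{12017514980776}{23685} \approx 5.0739 \cdot 10^{8}$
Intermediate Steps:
$s{\left(O \right)} = 1$
$\left(15971 - 37255\right) \left(-23839 + \frac{1}{23684 + s{\left(I \right)}}\right) = \left(15971 - 37255\right) \left(-23839 + \frac{1}{23684 + 1}\right) = \left(15971 - 37255\right) \left(-23839 + \frac{1}{23685}\right) = - 21284 \left(-23839 + \frac{1}{23685}\right) = \left(-21284\right) \left(- \frac{564626714}{23685}\right) = \frac{12017514980776}{23685}$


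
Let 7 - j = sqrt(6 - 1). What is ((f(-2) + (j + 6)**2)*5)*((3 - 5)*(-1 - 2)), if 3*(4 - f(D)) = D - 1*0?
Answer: 5360 - 780*sqrt(5) ≈ 3615.9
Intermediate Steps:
j = 7 - sqrt(5) (j = 7 - sqrt(6 - 1) = 7 - sqrt(5) ≈ 4.7639)
f(D) = 4 - D/3 (f(D) = 4 - (D - 1*0)/3 = 4 - (D + 0)/3 = 4 - D/3)
((f(-2) + (j + 6)**2)*5)*((3 - 5)*(-1 - 2)) = (((4 - 1/3*(-2)) + ((7 - sqrt(5)) + 6)**2)*5)*((3 - 5)*(-1 - 2)) = (((4 + 2/3) + (13 - sqrt(5))**2)*5)*(-2*(-3)) = ((14/3 + (13 - sqrt(5))**2)*5)*6 = (70/3 + 5*(13 - sqrt(5))**2)*6 = 140 + 30*(13 - sqrt(5))**2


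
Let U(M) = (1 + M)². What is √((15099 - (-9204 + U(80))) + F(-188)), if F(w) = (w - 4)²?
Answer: √54606 ≈ 233.68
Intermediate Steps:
F(w) = (-4 + w)²
√((15099 - (-9204 + U(80))) + F(-188)) = √((15099 - (-9204 + (1 + 80)²)) + (-4 - 188)²) = √((15099 - (-9204 + 81²)) + (-192)²) = √((15099 - (-9204 + 6561)) + 36864) = √((15099 - 1*(-2643)) + 36864) = √((15099 + 2643) + 36864) = √(17742 + 36864) = √54606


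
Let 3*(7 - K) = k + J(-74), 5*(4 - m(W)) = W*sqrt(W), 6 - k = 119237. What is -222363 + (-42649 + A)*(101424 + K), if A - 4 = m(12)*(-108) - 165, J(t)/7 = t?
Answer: -6112363751 + 366372288*sqrt(3)/5 ≈ -5.9855e+9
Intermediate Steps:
k = -119231 (k = 6 - 1*119237 = 6 - 119237 = -119231)
J(t) = 7*t
m(W) = 4 - W**(3/2)/5 (m(W) = 4 - W*sqrt(W)/5 = 4 - W**(3/2)/5)
K = 119770/3 (K = 7 - (-119231 + 7*(-74))/3 = 7 - (-119231 - 518)/3 = 7 - 1/3*(-119749) = 7 + 119749/3 = 119770/3 ≈ 39923.)
A = -593 + 2592*sqrt(3)/5 (A = 4 + ((4 - 24*sqrt(3)/5)*(-108) - 165) = 4 + ((-432 + 2592*sqrt(3)/5) - 165) = 4 + (-597 + 2592*sqrt(3)/5) = -593 + 2592*sqrt(3)/5 ≈ 304.90)
-222363 + (-42649 + A)*(101424 + K) = -222363 + (-42649 + (-593 + 2592*sqrt(3)/5))*(101424 + 119770/3) = -222363 + (-43242 + 2592*sqrt(3)/5)*(424042/3) = -222363 + (-6112141388 + 366372288*sqrt(3)/5) = -6112363751 + 366372288*sqrt(3)/5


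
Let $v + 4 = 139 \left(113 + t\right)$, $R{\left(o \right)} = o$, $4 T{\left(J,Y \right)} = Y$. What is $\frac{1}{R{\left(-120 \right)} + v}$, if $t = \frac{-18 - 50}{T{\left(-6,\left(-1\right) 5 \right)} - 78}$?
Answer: $\frac{317}{4977619} \approx 6.3685 \cdot 10^{-5}$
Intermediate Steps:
$T{\left(J,Y \right)} = \frac{Y}{4}$
$t = \frac{272}{317}$ ($t = \frac{-18 - 50}{\frac{\left(-1\right) 5}{4} - 78} = - \frac{68}{\frac{1}{4} \left(-5\right) - 78} = - \frac{68}{- \frac{5}{4} - 78} = - \frac{68}{- \frac{317}{4}} = \left(-68\right) \left(- \frac{4}{317}\right) = \frac{272}{317} \approx 0.85804$)
$v = \frac{5015659}{317}$ ($v = -4 + 139 \left(113 + \frac{272}{317}\right) = -4 + 139 \cdot \frac{36093}{317} = -4 + \frac{5016927}{317} = \frac{5015659}{317} \approx 15822.0$)
$\frac{1}{R{\left(-120 \right)} + v} = \frac{1}{-120 + \frac{5015659}{317}} = \frac{1}{\frac{4977619}{317}} = \frac{317}{4977619}$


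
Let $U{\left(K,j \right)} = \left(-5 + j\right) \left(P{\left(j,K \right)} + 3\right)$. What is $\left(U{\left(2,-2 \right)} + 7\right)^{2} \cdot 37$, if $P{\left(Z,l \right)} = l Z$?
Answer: $7252$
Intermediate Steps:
$P{\left(Z,l \right)} = Z l$
$U{\left(K,j \right)} = \left(-5 + j\right) \left(3 + K j\right)$ ($U{\left(K,j \right)} = \left(-5 + j\right) \left(j K + 3\right) = \left(-5 + j\right) \left(K j + 3\right) = \left(-5 + j\right) \left(3 + K j\right)$)
$\left(U{\left(2,-2 \right)} + 7\right)^{2} \cdot 37 = \left(\left(-15 + 3 \left(-2\right) + 2 \left(-2\right)^{2} - 10 \left(-2\right)\right) + 7\right)^{2} \cdot 37 = \left(\left(-15 - 6 + 2 \cdot 4 + 20\right) + 7\right)^{2} \cdot 37 = \left(\left(-15 - 6 + 8 + 20\right) + 7\right)^{2} \cdot 37 = \left(7 + 7\right)^{2} \cdot 37 = 14^{2} \cdot 37 = 196 \cdot 37 = 7252$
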